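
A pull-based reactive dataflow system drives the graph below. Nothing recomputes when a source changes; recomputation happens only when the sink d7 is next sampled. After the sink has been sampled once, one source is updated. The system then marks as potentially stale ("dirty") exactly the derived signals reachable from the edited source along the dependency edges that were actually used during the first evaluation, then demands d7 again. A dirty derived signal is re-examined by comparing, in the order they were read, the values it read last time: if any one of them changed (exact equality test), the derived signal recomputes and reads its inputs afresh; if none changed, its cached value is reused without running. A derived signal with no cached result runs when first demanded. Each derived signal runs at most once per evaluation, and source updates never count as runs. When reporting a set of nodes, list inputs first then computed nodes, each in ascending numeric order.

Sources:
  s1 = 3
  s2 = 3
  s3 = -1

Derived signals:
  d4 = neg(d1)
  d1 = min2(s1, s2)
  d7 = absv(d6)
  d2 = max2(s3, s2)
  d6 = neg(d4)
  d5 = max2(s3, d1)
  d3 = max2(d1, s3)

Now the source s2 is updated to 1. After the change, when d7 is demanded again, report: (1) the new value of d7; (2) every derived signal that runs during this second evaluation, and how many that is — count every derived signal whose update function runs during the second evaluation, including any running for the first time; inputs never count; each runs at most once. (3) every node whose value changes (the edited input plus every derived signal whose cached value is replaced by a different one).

First evaluation (everything demanded from the output):
  d1 = min2(3, 3) = 3
  d4 = neg(3) = -3
  d6 = neg(-3) = 3
  d7 = absv(3) = 3

Propagation after the edit:
  d1: runs — s2 3->1; result 1.
  d4: runs — d1 3->1; result -1.
  d6: runs — d4 -3->-1; result 1.
  d7: runs — d6 3->1; result 1.

New value of d7: 1.
Derived signals that run: d1, d4, d6, d7 — 4 in total.
Values that change: s2, d1, d4, d6, d7.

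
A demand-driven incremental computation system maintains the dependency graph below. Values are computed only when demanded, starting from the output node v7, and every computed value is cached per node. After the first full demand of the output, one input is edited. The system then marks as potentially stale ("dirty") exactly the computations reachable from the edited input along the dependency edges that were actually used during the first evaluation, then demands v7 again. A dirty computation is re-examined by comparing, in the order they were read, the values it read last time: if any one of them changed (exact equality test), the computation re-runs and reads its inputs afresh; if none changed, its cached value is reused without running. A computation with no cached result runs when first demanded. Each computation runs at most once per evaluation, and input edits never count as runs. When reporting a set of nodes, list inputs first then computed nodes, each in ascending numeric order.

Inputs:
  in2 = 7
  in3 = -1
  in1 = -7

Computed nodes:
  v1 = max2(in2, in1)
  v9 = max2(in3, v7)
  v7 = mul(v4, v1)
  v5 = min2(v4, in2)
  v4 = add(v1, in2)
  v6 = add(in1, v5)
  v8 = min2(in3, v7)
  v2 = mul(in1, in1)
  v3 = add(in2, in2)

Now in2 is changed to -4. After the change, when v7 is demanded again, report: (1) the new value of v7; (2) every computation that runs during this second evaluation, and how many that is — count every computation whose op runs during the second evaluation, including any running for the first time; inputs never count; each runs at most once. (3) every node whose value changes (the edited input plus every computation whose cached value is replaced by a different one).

New value of v7: 32.
Computations that run: v1, v4, v7 — 3 in total.
Values that change: in2, v1, v4, v7.

First evaluation (everything demanded from the output):
  v1 = max2(7, -7) = 7
  v4 = add(7, 7) = 14
  v7 = mul(14, 7) = 98

Propagation after the edit:
  v1: runs — in2 7->-4; result -4.
  v4: runs — v1 7->-4; in2 7->-4; result -8.
  v7: runs — v4 14->-8; v1 7->-4; result 32.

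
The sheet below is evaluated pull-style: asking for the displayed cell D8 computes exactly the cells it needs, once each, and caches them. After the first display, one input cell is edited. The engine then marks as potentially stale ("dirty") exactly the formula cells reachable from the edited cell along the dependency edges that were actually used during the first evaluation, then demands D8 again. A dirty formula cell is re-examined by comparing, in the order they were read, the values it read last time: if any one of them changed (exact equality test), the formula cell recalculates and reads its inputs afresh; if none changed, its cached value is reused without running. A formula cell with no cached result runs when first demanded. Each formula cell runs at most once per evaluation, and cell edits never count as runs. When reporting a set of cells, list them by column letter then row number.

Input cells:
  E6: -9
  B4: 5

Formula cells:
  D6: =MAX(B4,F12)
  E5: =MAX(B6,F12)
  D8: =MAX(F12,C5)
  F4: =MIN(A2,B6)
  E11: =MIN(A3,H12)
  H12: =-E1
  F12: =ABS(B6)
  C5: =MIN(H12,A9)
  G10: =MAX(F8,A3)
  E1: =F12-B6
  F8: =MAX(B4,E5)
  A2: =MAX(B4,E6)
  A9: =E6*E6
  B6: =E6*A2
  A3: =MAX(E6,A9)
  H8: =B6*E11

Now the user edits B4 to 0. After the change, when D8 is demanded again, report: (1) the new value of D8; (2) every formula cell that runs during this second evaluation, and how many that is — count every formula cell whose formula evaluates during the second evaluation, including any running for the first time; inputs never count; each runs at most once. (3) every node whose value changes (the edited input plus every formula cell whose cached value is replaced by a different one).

Demanding D8 again yields 0.
7 formula cells run: A2, B6, C5, D8, E1, F12, H12.
The nodes whose values change: A2, B4, B6, C5, D8, E1, F12, H12.

First demand of the output computes:
  A2 = MAX(5, -9) = 5
  A9 = -9 * -9 = 81
  B6 = -9 * 5 = -45
  F12 = ABS(-45) = 45
  E1 = 45 - -45 = 90
  H12 = -(90) = -90
  C5 = MIN(-90, 81) = -90
  D8 = MAX(45, -90) = 45

After the edit, cleaning proceeds:
  A2: a read changed (B4 5->0) — executes, giving 0.
  B6: a read changed (A2 5->0) — executes, giving 0.
  F12: a read changed (B6 -45->0) — executes, giving 0.
  E1: a read changed (F12 45->0; B6 -45->0) — executes, giving 0.
  H12: a read changed (E1 90->0) — executes, giving 0.
  C5: a read changed (H12 -90->0) — executes, giving 0.
  D8: a read changed (F12 45->0; C5 -90->0) — executes, giving 0.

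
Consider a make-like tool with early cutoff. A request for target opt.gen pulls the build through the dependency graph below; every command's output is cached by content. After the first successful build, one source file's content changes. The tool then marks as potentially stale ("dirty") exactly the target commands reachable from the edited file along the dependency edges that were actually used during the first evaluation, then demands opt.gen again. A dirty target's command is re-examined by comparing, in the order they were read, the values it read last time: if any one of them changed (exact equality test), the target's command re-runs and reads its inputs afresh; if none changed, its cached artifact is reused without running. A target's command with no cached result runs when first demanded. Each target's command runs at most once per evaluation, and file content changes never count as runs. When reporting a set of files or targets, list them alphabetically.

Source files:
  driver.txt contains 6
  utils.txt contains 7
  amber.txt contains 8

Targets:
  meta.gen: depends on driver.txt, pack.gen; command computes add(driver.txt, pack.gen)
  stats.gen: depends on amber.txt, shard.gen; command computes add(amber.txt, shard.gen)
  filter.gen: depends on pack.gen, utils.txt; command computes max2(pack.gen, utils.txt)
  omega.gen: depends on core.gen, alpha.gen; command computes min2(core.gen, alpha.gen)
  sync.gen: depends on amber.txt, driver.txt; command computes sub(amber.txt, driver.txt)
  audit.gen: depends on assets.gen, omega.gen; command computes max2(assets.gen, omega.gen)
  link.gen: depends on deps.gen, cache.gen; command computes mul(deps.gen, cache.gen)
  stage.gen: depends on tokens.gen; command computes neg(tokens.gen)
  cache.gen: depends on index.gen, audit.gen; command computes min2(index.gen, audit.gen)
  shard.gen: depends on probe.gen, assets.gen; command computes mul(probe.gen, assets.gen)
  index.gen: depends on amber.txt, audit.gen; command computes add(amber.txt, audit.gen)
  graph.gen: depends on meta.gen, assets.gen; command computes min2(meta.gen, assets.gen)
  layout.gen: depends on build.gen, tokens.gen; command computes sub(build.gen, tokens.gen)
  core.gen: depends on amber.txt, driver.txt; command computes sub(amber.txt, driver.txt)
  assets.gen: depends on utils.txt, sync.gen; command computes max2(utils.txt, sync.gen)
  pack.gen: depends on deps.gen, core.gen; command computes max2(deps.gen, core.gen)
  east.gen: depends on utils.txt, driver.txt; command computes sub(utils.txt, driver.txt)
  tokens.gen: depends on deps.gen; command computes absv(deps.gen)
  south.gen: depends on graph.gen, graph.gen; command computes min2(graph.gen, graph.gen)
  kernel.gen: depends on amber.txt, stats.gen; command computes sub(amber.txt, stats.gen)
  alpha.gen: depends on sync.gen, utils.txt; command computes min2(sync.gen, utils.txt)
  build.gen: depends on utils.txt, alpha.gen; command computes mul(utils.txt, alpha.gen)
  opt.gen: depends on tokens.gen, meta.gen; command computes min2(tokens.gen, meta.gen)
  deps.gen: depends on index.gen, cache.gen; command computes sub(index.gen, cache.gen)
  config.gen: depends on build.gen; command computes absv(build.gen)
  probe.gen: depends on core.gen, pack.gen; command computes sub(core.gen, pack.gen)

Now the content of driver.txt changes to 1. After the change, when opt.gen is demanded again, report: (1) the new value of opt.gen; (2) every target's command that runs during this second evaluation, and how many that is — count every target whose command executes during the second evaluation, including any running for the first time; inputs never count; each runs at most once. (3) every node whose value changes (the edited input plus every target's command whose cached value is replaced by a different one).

Demanding opt.gen again yields 8.
9 target commands run: alpha.gen, assets.gen, audit.gen, core.gen, meta.gen, omega.gen, opt.gen, pack.gen, sync.gen.
The nodes whose values change: alpha.gen, core.gen, driver.txt, meta.gen, omega.gen, sync.gen.
Note where the cutoff bites: index.gen is checked, finds nothing changed, and keeps its cache.

First demand of the output computes:
  core.gen = sub(8, 6) = 2
  sync.gen = sub(8, 6) = 2
  alpha.gen = min2(2, 7) = 2
  assets.gen = max2(7, 2) = 7
  omega.gen = min2(2, 2) = 2
  audit.gen = max2(7, 2) = 7
  index.gen = add(8, 7) = 15
  cache.gen = min2(15, 7) = 7
  deps.gen = sub(15, 7) = 8
  pack.gen = max2(8, 2) = 8
  meta.gen = add(6, 8) = 14
  tokens.gen = absv(8) = 8
  opt.gen = min2(8, 14) = 8

After the edit, cleaning proceeds:
  core.gen: a read changed (driver.txt 6->1) — executes, giving 7.
  sync.gen: a read changed (driver.txt 6->1) — executes, giving 7.
  alpha.gen: a read changed (sync.gen 2->7) — executes, giving 7.
  assets.gen: a read changed (sync.gen 2->7) — executes, giving 7 — identical to its old value.
  omega.gen: a read changed (core.gen 2->7; alpha.gen 2->7) — executes, giving 7.
  audit.gen: a read changed (omega.gen 2->7) — executes, giving 7 — identical to its old value.
  index.gen: dirty, but its reads are unchanged (amber.txt unchanged, audit.gen unchanged); cached 15 stands.
  cache.gen: dirty, but its reads are unchanged (index.gen unchanged, audit.gen unchanged); cached 7 stands.
  deps.gen: dirty, but its reads are unchanged (index.gen unchanged, cache.gen unchanged); cached 8 stands.
  pack.gen: a read changed (core.gen 2->7) — executes, giving 8 — identical to its old value.
  meta.gen: a read changed (driver.txt 6->1) — executes, giving 9.
  tokens.gen: dirty, but its reads are unchanged (deps.gen unchanged); cached 8 stands.
  opt.gen: a read changed (meta.gen 14->9) — executes, giving 8 — identical to its old value.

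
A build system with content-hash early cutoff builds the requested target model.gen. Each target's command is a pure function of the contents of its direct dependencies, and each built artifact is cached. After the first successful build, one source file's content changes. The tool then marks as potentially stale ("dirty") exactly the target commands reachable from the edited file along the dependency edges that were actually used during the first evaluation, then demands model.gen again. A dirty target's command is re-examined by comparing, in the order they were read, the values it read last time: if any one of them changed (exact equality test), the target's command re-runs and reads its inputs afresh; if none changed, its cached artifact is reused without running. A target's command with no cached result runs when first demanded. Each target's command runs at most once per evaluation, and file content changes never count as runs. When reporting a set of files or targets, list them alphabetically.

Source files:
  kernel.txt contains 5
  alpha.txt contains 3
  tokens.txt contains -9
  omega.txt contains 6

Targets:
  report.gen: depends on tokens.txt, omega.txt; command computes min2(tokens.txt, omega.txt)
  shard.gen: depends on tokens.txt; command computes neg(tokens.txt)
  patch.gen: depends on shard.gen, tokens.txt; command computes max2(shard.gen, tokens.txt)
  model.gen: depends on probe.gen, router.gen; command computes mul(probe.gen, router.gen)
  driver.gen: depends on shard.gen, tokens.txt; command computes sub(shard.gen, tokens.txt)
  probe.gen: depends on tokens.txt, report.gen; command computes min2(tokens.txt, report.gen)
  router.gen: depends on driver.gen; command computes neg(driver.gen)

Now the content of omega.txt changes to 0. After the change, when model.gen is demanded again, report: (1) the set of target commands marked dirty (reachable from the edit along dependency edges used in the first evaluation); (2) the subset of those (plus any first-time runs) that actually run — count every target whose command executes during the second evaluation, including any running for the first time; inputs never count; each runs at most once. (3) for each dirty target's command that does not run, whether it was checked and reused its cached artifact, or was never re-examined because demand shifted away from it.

Marked dirty: model.gen, probe.gen, report.gen.
Target commands that run: report.gen — 1 in total.
Checked but reused from cache: model.gen, probe.gen.
Key observation: the change is absorbed at report.gen — it re-runs but produces the same value, and the output's value is unchanged.

First evaluation (everything demanded from the output):
  report.gen = min2(-9, 6) = -9
  probe.gen = min2(-9, -9) = -9
  shard.gen = neg(-9) = 9
  driver.gen = sub(9, -9) = 18
  router.gen = neg(18) = -18
  model.gen = mul(-9, -18) = 162

Propagation after the edit:
  report.gen: runs — omega.txt 6->0; result -9 (same value as before).
  probe.gen: checked — values it read are unchanged (tokens.txt unchanged, report.gen unchanged); reused cached -9 without running.
  model.gen: checked — values it read are unchanged (probe.gen unchanged, router.gen unchanged); reused cached 162 without running.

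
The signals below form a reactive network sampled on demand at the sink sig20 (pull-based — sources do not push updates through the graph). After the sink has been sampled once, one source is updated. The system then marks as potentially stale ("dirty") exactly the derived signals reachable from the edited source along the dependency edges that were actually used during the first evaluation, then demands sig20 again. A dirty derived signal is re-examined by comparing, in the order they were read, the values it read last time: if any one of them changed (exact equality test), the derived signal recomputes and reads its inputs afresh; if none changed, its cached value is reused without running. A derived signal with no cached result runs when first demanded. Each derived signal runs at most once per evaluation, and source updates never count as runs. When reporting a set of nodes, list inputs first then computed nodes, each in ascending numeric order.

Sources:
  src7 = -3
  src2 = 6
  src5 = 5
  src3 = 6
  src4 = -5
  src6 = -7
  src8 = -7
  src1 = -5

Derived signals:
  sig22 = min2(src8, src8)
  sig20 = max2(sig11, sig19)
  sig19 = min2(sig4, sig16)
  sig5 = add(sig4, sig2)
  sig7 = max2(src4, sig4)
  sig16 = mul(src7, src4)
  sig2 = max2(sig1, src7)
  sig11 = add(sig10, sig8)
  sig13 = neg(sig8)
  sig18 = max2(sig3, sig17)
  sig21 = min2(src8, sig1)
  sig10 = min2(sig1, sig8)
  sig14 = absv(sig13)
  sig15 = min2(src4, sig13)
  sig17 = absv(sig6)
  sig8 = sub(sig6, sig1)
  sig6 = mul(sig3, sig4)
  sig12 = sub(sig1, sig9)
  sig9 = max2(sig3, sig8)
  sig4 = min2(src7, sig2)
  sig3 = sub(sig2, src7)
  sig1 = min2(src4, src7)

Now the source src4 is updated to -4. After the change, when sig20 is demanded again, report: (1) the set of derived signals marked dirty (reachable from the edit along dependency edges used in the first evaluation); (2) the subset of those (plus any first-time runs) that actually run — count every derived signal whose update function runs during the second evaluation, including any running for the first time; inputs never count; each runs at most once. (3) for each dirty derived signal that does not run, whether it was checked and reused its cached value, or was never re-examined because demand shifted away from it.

Initial pass — values computed on the first demand:
  sig1 = min2(-5, -3) = -5
  sig2 = max2(-5, -3) = -3
  sig3 = sub(-3, -3) = 0
  sig4 = min2(-3, -3) = -3
  sig6 = mul(0, -3) = 0
  sig8 = sub(0, -5) = 5
  sig10 = min2(-5, 5) = -5
  sig11 = add(-5, 5) = 0
  sig16 = mul(-3, -5) = 15
  sig19 = min2(-3, 15) = -3
  sig20 = max2(0, -3) = 0

Second demand — change propagation:
  sig1: re-runs because src4 -5->-4; new result -4.
  sig2: re-runs because sig1 -5->-4; new result -3 (unchanged).
  sig3: re-examined; everything it read last time is the same (sig2 unchanged, src7 unchanged) — cache 0 kept, no run.
  sig4: re-examined; everything it read last time is the same (src7 unchanged, sig2 unchanged) — cache -3 kept, no run.
  sig6: re-examined; everything it read last time is the same (sig3 unchanged, sig4 unchanged) — cache 0 kept, no run.
  sig8: re-runs because sig1 -5->-4; new result 4.
  sig10: re-runs because sig1 -5->-4; sig8 5->4; new result -4.
  sig11: re-runs because sig10 -5->-4; sig8 5->4; new result 0 (unchanged).
  sig16: re-runs because src4 -5->-4; new result 12.
  sig19: re-runs because sig16 15->12; new result -3 (unchanged).
  sig20: re-examined; everything it read last time is the same (sig11 unchanged, sig19 unchanged) — cache 0 kept, no run.

The important point: at sig3 every value read last time is unchanged, so the dirty flag clears without a run.

Dirty set: sig1, sig2, sig3, sig4, sig6, sig8, sig10, sig11, sig16, sig19, sig20.
Run set: sig1, sig2, sig8, sig10, sig11, sig16, sig19 (7 run).
Re-examined without running (cache reused): sig3, sig4, sig6, sig20.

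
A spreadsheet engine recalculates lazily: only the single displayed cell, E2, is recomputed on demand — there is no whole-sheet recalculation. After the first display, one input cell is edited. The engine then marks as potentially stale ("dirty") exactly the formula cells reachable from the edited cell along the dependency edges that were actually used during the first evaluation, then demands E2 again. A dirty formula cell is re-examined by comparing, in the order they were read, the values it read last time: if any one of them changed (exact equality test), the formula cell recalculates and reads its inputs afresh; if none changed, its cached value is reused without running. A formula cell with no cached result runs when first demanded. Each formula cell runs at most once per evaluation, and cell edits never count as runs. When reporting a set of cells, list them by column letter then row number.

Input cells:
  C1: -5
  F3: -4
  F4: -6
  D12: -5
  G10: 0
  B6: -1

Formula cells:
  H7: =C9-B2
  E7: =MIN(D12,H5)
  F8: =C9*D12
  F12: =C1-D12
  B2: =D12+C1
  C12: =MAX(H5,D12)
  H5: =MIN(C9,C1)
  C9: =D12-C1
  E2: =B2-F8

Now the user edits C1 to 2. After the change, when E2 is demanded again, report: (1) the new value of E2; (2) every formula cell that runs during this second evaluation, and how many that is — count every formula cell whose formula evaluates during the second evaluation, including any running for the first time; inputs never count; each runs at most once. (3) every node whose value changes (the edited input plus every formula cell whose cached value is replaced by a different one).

New value of E2: -38.
Formula cells that run: B2, C9, E2, F8 — 4 in total.
Values that change: B2, C1, C9, E2, F8.

First evaluation (everything demanded from the output):
  B2 = -5 + -5 = -10
  C9 = -5 - -5 = 0
  F8 = 0 * -5 = 0
  E2 = -10 - 0 = -10

Propagation after the edit:
  B2: runs — C1 -5->2; result -3.
  C9: runs — C1 -5->2; result -7.
  F8: runs — C9 0->-7; result 35.
  E2: runs — B2 -10->-3; F8 0->35; result -38.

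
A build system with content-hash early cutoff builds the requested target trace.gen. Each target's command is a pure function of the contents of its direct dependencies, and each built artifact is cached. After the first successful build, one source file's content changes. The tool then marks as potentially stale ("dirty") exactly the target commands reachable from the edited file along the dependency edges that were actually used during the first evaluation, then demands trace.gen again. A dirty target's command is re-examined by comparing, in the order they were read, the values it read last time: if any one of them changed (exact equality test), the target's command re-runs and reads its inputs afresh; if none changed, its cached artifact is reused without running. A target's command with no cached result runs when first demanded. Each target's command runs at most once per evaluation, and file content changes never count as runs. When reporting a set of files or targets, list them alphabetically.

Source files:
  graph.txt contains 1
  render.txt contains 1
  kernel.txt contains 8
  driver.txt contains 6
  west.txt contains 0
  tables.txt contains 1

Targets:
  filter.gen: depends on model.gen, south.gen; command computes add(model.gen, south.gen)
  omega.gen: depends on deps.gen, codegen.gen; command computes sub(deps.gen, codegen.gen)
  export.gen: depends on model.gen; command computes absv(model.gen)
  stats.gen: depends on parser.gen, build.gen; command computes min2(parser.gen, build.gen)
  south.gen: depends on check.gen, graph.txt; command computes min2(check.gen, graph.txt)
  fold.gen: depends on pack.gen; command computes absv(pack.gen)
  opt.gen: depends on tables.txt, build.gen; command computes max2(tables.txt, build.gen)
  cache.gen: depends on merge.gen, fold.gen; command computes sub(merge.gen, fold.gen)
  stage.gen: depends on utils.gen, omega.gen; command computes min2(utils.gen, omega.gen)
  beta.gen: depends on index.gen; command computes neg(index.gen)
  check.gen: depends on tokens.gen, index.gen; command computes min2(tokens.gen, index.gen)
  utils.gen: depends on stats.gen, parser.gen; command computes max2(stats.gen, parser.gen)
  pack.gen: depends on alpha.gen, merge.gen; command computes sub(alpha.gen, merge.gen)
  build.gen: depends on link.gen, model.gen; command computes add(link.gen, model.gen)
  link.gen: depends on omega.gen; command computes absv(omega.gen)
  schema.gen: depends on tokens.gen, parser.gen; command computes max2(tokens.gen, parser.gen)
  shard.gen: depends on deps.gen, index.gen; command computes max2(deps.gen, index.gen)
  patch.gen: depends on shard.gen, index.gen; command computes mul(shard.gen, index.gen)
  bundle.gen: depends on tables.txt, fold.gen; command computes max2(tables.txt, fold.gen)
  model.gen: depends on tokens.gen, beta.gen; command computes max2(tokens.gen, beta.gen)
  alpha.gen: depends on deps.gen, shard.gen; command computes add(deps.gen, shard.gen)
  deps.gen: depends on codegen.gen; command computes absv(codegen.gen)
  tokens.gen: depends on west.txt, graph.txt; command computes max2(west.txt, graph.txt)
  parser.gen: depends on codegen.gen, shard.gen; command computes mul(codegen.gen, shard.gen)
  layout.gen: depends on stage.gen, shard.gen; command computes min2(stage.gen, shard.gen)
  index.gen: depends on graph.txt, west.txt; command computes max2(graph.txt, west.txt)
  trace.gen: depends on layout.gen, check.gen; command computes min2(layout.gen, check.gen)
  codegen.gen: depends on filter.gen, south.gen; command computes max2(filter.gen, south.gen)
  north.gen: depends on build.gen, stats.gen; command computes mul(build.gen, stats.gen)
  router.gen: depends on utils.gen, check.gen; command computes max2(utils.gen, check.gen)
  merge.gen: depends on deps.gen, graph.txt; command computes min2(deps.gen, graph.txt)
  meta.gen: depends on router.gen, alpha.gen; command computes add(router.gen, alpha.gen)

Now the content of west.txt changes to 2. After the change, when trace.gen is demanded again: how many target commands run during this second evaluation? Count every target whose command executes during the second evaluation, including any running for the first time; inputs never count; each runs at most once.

First evaluation (everything demanded from the output):
  index.gen = max2(1, 0) = 1
  beta.gen = neg(1) = -1
  tokens.gen = max2(0, 1) = 1
  check.gen = min2(1, 1) = 1
  model.gen = max2(1, -1) = 1
  south.gen = min2(1, 1) = 1
  filter.gen = add(1, 1) = 2
  codegen.gen = max2(2, 1) = 2
  deps.gen = absv(2) = 2
  omega.gen = sub(2, 2) = 0
  link.gen = absv(0) = 0
  build.gen = add(0, 1) = 1
  shard.gen = max2(2, 1) = 2
  parser.gen = mul(2, 2) = 4
  stats.gen = min2(4, 1) = 1
  utils.gen = max2(1, 4) = 4
  stage.gen = min2(4, 0) = 0
  layout.gen = min2(0, 2) = 0
  trace.gen = min2(0, 1) = 0

Propagation after the edit:
  index.gen: runs — west.txt 0->2; result 2.
  beta.gen: runs — index.gen 1->2; result -2.
  tokens.gen: runs — west.txt 0->2; result 2.
  check.gen: runs — tokens.gen 1->2; index.gen 1->2; result 2.
  model.gen: runs — tokens.gen 1->2; beta.gen -1->-2; result 2.
  south.gen: runs — check.gen 1->2; result 1 (same value as before).
  filter.gen: runs — model.gen 1->2; result 3.
  codegen.gen: runs — filter.gen 2->3; result 3.
  deps.gen: runs — codegen.gen 2->3; result 3.
  omega.gen: runs — deps.gen 2->3; codegen.gen 2->3; result 0 (same value as before).
  link.gen: checked — values it read are unchanged (omega.gen unchanged); reused cached 0 without running.
  build.gen: runs — model.gen 1->2; result 2.
  shard.gen: runs — deps.gen 2->3; index.gen 1->2; result 3.
  parser.gen: runs — codegen.gen 2->3; shard.gen 2->3; result 9.
  stats.gen: runs — parser.gen 4->9; build.gen 1->2; result 2.
  utils.gen: runs — stats.gen 1->2; parser.gen 4->9; result 9.
  stage.gen: runs — utils.gen 4->9; result 0 (same value as before).
  layout.gen: runs — shard.gen 2->3; result 0 (same value as before).
  trace.gen: runs — check.gen 1->2; result 0 (same value as before).

Key observation: the cutoff stops propagation at link.gen — its inputs' values are unchanged, so it reuses its cache.

Target commands that run: beta.gen, build.gen, check.gen, codegen.gen, deps.gen, filter.gen, index.gen, layout.gen, model.gen, omega.gen, parser.gen, shard.gen, south.gen, stage.gen, stats.gen, tokens.gen, trace.gen, utils.gen — 18 in total.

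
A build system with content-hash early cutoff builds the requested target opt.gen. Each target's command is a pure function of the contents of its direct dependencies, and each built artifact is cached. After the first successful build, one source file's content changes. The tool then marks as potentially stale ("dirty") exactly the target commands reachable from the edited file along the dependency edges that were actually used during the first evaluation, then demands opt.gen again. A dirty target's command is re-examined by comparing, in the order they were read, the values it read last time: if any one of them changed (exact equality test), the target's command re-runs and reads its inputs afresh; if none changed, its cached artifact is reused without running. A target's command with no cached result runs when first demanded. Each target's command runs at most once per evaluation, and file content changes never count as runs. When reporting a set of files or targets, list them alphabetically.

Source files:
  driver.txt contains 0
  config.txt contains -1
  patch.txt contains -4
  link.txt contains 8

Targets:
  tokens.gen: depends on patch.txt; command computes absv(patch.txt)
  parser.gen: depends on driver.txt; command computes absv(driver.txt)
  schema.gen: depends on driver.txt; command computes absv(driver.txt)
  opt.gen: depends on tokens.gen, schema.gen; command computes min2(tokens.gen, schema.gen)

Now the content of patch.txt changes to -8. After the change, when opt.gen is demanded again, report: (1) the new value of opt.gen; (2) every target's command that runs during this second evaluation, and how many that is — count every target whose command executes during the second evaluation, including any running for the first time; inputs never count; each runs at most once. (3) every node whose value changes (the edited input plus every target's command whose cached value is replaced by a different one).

New value of opt.gen: 0.
Target commands that run: opt.gen, tokens.gen — 2 in total.
Values that change: patch.txt, tokens.gen.

First evaluation (everything demanded from the output):
  schema.gen = absv(0) = 0
  tokens.gen = absv(-4) = 4
  opt.gen = min2(4, 0) = 0

Propagation after the edit:
  tokens.gen: runs — patch.txt -4->-8; result 8.
  opt.gen: runs — tokens.gen 4->8; result 0 (same value as before).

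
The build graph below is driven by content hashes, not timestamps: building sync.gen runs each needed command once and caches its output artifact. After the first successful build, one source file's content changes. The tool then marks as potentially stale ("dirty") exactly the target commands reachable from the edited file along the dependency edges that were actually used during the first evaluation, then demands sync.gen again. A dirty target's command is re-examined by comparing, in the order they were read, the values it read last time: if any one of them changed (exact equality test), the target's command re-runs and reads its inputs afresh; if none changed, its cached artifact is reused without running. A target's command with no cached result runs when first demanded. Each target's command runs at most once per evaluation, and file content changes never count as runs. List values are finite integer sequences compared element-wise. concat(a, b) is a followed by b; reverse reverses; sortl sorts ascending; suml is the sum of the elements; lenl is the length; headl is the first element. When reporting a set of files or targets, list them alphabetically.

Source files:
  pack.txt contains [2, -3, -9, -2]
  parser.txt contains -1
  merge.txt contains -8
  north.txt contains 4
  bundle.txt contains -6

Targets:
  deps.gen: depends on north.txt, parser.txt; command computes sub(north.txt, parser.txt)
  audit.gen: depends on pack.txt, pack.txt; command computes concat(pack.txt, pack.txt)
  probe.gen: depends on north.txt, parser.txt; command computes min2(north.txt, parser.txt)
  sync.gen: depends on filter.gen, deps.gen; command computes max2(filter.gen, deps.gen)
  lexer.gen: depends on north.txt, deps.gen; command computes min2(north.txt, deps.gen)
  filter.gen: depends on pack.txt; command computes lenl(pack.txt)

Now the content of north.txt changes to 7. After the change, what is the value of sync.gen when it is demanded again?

sync.gen now evaluates to 8.

Initial pass — values computed on the first demand:
  deps.gen = sub(4, -1) = 5
  filter.gen = lenl([2, -3, -9, -2]) = 4
  sync.gen = max2(4, 5) = 5

Second demand — change propagation:
  deps.gen: re-runs because north.txt 4->7; new result 8.
  sync.gen: re-runs because deps.gen 5->8; new result 8.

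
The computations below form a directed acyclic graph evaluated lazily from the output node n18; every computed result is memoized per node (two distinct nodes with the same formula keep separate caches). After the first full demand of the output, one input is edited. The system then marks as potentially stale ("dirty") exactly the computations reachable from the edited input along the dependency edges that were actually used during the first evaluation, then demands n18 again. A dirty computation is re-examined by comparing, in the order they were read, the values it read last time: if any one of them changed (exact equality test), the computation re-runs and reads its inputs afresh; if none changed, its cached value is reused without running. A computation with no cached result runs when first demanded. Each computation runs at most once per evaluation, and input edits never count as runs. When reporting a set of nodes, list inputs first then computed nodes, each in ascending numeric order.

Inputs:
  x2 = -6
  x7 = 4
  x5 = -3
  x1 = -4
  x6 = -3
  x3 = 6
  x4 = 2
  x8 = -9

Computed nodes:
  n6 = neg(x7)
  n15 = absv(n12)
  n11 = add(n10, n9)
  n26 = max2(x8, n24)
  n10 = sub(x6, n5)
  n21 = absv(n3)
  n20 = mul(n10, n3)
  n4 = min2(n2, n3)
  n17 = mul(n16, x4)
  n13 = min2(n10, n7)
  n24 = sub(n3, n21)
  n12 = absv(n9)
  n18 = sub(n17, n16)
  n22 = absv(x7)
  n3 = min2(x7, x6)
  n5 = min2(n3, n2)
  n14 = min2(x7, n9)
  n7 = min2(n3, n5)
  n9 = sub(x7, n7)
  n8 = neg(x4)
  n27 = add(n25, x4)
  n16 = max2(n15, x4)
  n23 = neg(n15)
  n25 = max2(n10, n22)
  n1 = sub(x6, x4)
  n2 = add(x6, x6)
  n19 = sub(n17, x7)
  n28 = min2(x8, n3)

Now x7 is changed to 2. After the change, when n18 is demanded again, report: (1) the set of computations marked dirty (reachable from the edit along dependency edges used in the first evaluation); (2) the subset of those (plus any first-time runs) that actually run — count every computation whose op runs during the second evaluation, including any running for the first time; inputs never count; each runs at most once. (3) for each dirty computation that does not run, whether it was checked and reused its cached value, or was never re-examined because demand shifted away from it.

First demand of the output computes:
  n2 = add(-3, -3) = -6
  n3 = min2(4, -3) = -3
  n5 = min2(-3, -6) = -6
  n7 = min2(-3, -6) = -6
  n9 = sub(4, -6) = 10
  n12 = absv(10) = 10
  n15 = absv(10) = 10
  n16 = max2(10, 2) = 10
  n17 = mul(10, 2) = 20
  n18 = sub(20, 10) = 10

After the edit, cleaning proceeds:
  n3: a read changed (x7 4->2) — executes, giving -3 — identical to its old value.
  n5: dirty, but its reads are unchanged (n3 unchanged, n2 unchanged); cached -6 stands.
  n7: dirty, but its reads are unchanged (n3 unchanged, n5 unchanged); cached -6 stands.
  n9: a read changed (x7 4->2) — executes, giving 8.
  n12: a read changed (n9 10->8) — executes, giving 8.
  n15: a read changed (n12 10->8) — executes, giving 8.
  n16: a read changed (n15 10->8) — executes, giving 8.
  n17: a read changed (n16 10->8) — executes, giving 16.
  n18: a read changed (n17 20->16; n16 10->8) — executes, giving 8.

Note where the cutoff bites: n5 is checked, finds nothing changed, and keeps its cache.

The edit dirties: n3, n5, n7, n9, n12, n15, n16, n17, n18.
7 computations run: n3, n9, n12, n15, n16, n17, n18.
Cache hits after checking: n5, n7.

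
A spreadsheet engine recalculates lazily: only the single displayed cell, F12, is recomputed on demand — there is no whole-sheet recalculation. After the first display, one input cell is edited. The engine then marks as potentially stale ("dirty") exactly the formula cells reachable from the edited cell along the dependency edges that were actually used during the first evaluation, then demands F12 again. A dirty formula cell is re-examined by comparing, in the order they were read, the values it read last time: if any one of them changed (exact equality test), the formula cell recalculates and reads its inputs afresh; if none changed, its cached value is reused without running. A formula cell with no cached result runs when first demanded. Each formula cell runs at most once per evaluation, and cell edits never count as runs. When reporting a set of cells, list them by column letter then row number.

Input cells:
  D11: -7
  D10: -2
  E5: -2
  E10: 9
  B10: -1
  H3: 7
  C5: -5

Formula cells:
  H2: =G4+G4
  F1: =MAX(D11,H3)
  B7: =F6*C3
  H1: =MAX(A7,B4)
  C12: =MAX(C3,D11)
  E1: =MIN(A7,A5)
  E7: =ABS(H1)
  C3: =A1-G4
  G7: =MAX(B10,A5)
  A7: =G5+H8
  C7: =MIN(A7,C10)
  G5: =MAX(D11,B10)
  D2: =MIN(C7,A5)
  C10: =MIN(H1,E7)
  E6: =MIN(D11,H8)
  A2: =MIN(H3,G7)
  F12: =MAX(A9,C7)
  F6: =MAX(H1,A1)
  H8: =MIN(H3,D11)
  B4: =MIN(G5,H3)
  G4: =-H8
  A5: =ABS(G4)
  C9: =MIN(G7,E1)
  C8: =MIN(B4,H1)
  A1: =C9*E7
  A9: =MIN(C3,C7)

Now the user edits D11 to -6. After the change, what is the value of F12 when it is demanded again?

New value of F12: -7.
Key observation: the cutoff stops propagation at B4 — its inputs' values are unchanged, so it reuses its cache.

First evaluation (everything demanded from the output):
  G5 = MAX(-7, -1) = -1
  B4 = MIN(-1, 7) = -1
  H8 = MIN(7, -7) = -7
  A7 = -1 + -7 = -8
  G4 = -(-7) = 7
  A5 = ABS(7) = 7
  E1 = MIN(-8, 7) = -8
  G7 = MAX(-1, 7) = 7
  C9 = MIN(7, -8) = -8
  H1 = MAX(-8, -1) = -1
  E7 = ABS(-1) = 1
  A1 = -8 * 1 = -8
  C3 = -8 - 7 = -15
  C10 = MIN(-1, 1) = -1
  C7 = MIN(-8, -1) = -8
  A9 = MIN(-15, -8) = -15
  F12 = MAX(-15, -8) = -8

Propagation after the edit:
  G5: runs — D11 -7->-6; result -1 (same value as before).
  B4: checked — values it read are unchanged (G5 unchanged, H3 unchanged); reused cached -1 without running.
  H8: runs — D11 -7->-6; result -6.
  A7: runs — H8 -7->-6; result -7.
  G4: runs — H8 -7->-6; result 6.
  A5: runs — G4 7->6; result 6.
  E1: runs — A7 -8->-7; A5 7->6; result -7.
  G7: runs — A5 7->6; result 6.
  C9: runs — G7 7->6; E1 -8->-7; result -7.
  H1: runs — A7 -8->-7; result -1 (same value as before).
  E7: checked — values it read are unchanged (H1 unchanged); reused cached 1 without running.
  A1: runs — C9 -8->-7; result -7.
  C3: runs — A1 -8->-7; G4 7->6; result -13.
  C10: checked — values it read are unchanged (H1 unchanged, E7 unchanged); reused cached -1 without running.
  C7: runs — A7 -8->-7; result -7.
  A9: runs — C3 -15->-13; C7 -8->-7; result -13.
  F12: runs — A9 -15->-13; C7 -8->-7; result -7.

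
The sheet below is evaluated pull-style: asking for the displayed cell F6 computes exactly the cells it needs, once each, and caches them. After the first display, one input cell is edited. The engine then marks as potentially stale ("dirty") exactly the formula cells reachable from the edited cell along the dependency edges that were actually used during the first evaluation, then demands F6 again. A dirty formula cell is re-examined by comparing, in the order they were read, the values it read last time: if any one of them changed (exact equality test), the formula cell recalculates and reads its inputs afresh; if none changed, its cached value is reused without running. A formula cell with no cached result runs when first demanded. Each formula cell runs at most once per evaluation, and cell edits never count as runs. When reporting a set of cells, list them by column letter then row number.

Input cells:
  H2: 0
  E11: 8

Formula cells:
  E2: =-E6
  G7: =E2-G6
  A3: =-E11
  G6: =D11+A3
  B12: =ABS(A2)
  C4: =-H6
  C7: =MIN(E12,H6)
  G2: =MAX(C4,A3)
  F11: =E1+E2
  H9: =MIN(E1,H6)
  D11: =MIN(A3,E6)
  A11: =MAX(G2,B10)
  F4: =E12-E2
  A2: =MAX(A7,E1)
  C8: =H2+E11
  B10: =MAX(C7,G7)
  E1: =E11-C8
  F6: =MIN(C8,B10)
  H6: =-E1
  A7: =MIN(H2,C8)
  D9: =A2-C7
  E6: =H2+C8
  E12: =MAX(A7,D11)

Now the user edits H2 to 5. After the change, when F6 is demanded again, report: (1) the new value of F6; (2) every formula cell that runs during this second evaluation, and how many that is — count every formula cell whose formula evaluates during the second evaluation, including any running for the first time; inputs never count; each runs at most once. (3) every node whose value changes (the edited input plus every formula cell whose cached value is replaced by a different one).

First demand of the output computes:
  A3 = -(8) = -8
  C8 = 0 + 8 = 8
  A7 = MIN(0, 8) = 0
  E1 = 8 - 8 = 0
  E6 = 0 + 8 = 8
  D11 = MIN(-8, 8) = -8
  E2 = -(8) = -8
  E12 = MAX(0, -8) = 0
  G6 = -8 + -8 = -16
  G7 = -8 - -16 = 8
  H6 = -(0) = 0
  C7 = MIN(0, 0) = 0
  B10 = MAX(0, 8) = 8
  F6 = MIN(8, 8) = 8

After the edit, cleaning proceeds:
  C8: a read changed (H2 0->5) — executes, giving 13.
  A7: a read changed (H2 0->5; C8 8->13) — executes, giving 5.
  E1: a read changed (C8 8->13) — executes, giving -5.
  E6: a read changed (H2 0->5; C8 8->13) — executes, giving 18.
  D11: a read changed (E6 8->18) — executes, giving -8 — identical to its old value.
  E2: a read changed (E6 8->18) — executes, giving -18.
  E12: a read changed (A7 0->5) — executes, giving 5.
  G6: dirty, but its reads are unchanged (D11 unchanged, A3 unchanged); cached -16 stands.
  G7: a read changed (E2 -8->-18) — executes, giving -2.
  H6: a read changed (E1 0->-5) — executes, giving 5.
  C7: a read changed (E12 0->5; H6 0->5) — executes, giving 5.
  B10: a read changed (C7 0->5; G7 8->-2) — executes, giving 5.
  F6: a read changed (C8 8->13; B10 8->5) — executes, giving 5.

Note where the cutoff bites: G6 is checked, finds nothing changed, and keeps its cache.

Demanding F6 again yields 5.
12 formula cells run: A7, B10, C7, C8, D11, E1, E2, E6, E12, F6, G7, H6.
The nodes whose values change: A7, B10, C7, C8, E1, E2, E6, E12, F6, G7, H2, H6.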